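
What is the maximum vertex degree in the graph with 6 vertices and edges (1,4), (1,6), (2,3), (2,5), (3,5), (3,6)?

Step 1: Count edges incident to each vertex:
  deg(1) = 2 (neighbors: 4, 6)
  deg(2) = 2 (neighbors: 3, 5)
  deg(3) = 3 (neighbors: 2, 5, 6)
  deg(4) = 1 (neighbors: 1)
  deg(5) = 2 (neighbors: 2, 3)
  deg(6) = 2 (neighbors: 1, 3)

Step 2: Find maximum:
  max(2, 2, 3, 1, 2, 2) = 3 (vertex 3)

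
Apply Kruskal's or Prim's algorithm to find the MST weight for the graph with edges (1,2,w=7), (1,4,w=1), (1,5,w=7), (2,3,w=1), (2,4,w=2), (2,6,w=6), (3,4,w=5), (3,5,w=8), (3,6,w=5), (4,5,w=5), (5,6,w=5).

Apply Kruskal's algorithm (sort edges by weight, add if no cycle):

Sorted edges by weight:
  (1,4) w=1
  (2,3) w=1
  (2,4) w=2
  (3,4) w=5
  (3,6) w=5
  (4,5) w=5
  (5,6) w=5
  (2,6) w=6
  (1,5) w=7
  (1,2) w=7
  (3,5) w=8

Add edge (1,4) w=1 -- no cycle. Running total: 1
Add edge (2,3) w=1 -- no cycle. Running total: 2
Add edge (2,4) w=2 -- no cycle. Running total: 4
Skip edge (3,4) w=5 -- would create cycle
Add edge (3,6) w=5 -- no cycle. Running total: 9
Add edge (4,5) w=5 -- no cycle. Running total: 14

MST edges: (1,4,w=1), (2,3,w=1), (2,4,w=2), (3,6,w=5), (4,5,w=5)
Total MST weight: 1 + 1 + 2 + 5 + 5 = 14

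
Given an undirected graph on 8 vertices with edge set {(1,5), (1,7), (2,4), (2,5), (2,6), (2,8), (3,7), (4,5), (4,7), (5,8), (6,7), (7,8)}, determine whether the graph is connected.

Step 1: Build adjacency list from edges:
  1: 5, 7
  2: 4, 5, 6, 8
  3: 7
  4: 2, 5, 7
  5: 1, 2, 4, 8
  6: 2, 7
  7: 1, 3, 4, 6, 8
  8: 2, 5, 7

Step 2: Run BFS/DFS from vertex 1:
  Visited: {1, 5, 7, 2, 4, 8, 3, 6}
  Reached 8 of 8 vertices

Step 3: All 8 vertices reached from vertex 1, so the graph is connected.
Answer: Yes, the graph is connected.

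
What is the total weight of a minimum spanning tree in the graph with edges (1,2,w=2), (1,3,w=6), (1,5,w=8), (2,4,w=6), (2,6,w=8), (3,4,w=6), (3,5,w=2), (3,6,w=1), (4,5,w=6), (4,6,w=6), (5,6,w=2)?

Apply Kruskal's algorithm (sort edges by weight, add if no cycle):

Sorted edges by weight:
  (3,6) w=1
  (1,2) w=2
  (3,5) w=2
  (5,6) w=2
  (1,3) w=6
  (2,4) w=6
  (3,4) w=6
  (4,5) w=6
  (4,6) w=6
  (1,5) w=8
  (2,6) w=8

Add edge (3,6) w=1 -- no cycle. Running total: 1
Add edge (1,2) w=2 -- no cycle. Running total: 3
Add edge (3,5) w=2 -- no cycle. Running total: 5
Skip edge (5,6) w=2 -- would create cycle
Add edge (1,3) w=6 -- no cycle. Running total: 11
Add edge (2,4) w=6 -- no cycle. Running total: 17

MST edges: (3,6,w=1), (1,2,w=2), (3,5,w=2), (1,3,w=6), (2,4,w=6)
Total MST weight: 1 + 2 + 2 + 6 + 6 = 17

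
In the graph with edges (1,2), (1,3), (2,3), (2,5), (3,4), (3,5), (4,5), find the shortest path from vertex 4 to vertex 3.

Step 1: Build adjacency list:
  1: 2, 3
  2: 1, 3, 5
  3: 1, 2, 4, 5
  4: 3, 5
  5: 2, 3, 4

Step 2: BFS from vertex 4 to find shortest path to 3:
  vertex 3 reached at distance 1

Step 3: Shortest path: 4 -> 3
Path length: 1 edge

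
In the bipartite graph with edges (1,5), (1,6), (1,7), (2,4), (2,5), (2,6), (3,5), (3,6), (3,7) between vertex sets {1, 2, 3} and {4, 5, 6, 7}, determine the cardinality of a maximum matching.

Step 1: List the neighbors of each left vertex:
  1: 5, 6, 7
  2: 4, 5, 6
  3: 5, 6, 7

Step 2: Greedily match left vertices, then look for augmenting paths:
  Match 1 -- 5
  Match 2 -- 4
  Match 3 -- 6
  No augmenting path remains.

Step 3: Verify this is maximum:
  Matching size 3 = min(|L|, |R|) = min(3, 4), which is an upper bound, so this matching is maximum.

Maximum matching: {(1,5), (2,4), (3,6)}
Size: 3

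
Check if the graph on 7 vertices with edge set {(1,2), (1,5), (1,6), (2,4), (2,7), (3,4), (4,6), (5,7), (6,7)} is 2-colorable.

Step 1: Attempt 2-coloring using BFS:
  Start at vertex 1, assign color 0
  Color vertex 2 with color 1 (neighbor of 1)
  Color vertex 5 with color 1 (neighbor of 1)
  Color vertex 6 with color 1 (neighbor of 1)
  Color vertex 4 with color 0 (neighbor of 2)
  Color vertex 7 with color 0 (neighbor of 2)
  Color vertex 3 with color 1 (neighbor of 4)

Step 2: 2-coloring succeeded. No conflicts found.
  Set A (color 0): {1, 4, 7}
  Set B (color 1): {2, 3, 5, 6}

The graph is bipartite with partition {1, 4, 7}, {2, 3, 5, 6}.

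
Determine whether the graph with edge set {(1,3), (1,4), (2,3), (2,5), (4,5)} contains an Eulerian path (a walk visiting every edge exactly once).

Step 1: Find the degree of each vertex:
  deg(1) = 2
  deg(2) = 2
  deg(3) = 2
  deg(4) = 2
  deg(5) = 2

Step 2: Count vertices with odd degree:
  All vertices have even degree (0 odd-degree vertices)

Step 3: Apply Euler's theorem:
  - Eulerian circuit exists iff graph is connected and all vertices have even degree
  - Eulerian path exists iff graph is connected and has 0 or 2 odd-degree vertices

Graph is connected with 0 odd-degree vertices.
Both Eulerian circuit and Eulerian path exist.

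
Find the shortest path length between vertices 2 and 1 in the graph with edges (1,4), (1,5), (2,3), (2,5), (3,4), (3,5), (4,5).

Step 1: Build adjacency list:
  1: 4, 5
  2: 3, 5
  3: 2, 4, 5
  4: 1, 3, 5
  5: 1, 2, 3, 4

Step 2: BFS from vertex 2 to find shortest path to 1:
  vertex 3 reached at distance 1
  vertex 5 reached at distance 1
  vertex 4 reached at distance 2
  vertex 1 reached at distance 2

Step 3: Shortest path: 2 -> 5 -> 1
Path length: 2 edges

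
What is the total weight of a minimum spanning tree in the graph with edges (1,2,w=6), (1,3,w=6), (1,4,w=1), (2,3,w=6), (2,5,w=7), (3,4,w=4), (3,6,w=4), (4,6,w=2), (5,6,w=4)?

Apply Kruskal's algorithm (sort edges by weight, add if no cycle):

Sorted edges by weight:
  (1,4) w=1
  (4,6) w=2
  (3,4) w=4
  (3,6) w=4
  (5,6) w=4
  (1,2) w=6
  (1,3) w=6
  (2,3) w=6
  (2,5) w=7

Add edge (1,4) w=1 -- no cycle. Running total: 1
Add edge (4,6) w=2 -- no cycle. Running total: 3
Add edge (3,4) w=4 -- no cycle. Running total: 7
Skip edge (3,6) w=4 -- would create cycle
Add edge (5,6) w=4 -- no cycle. Running total: 11
Add edge (1,2) w=6 -- no cycle. Running total: 17

MST edges: (1,4,w=1), (4,6,w=2), (3,4,w=4), (5,6,w=4), (1,2,w=6)
Total MST weight: 1 + 2 + 4 + 4 + 6 = 17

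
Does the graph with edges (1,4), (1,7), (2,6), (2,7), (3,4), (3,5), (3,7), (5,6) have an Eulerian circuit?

Step 1: Find the degree of each vertex:
  deg(1) = 2
  deg(2) = 2
  deg(3) = 3
  deg(4) = 2
  deg(5) = 2
  deg(6) = 2
  deg(7) = 3

Step 2: Count vertices with odd degree:
  Odd-degree vertices: 3, 7 (2 total)

Step 3: Apply Euler's theorem:
  - Eulerian circuit exists iff graph is connected and all vertices have even degree
  - Eulerian path exists iff graph is connected and has 0 or 2 odd-degree vertices

Graph is connected with exactly 2 odd-degree vertices (3, 7).
Eulerian path exists (starting and ending at the odd-degree vertices), but no Eulerian circuit.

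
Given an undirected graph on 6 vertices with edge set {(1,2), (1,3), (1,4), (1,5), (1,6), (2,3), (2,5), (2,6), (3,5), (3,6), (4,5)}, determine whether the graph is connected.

Step 1: Build adjacency list from edges:
  1: 2, 3, 4, 5, 6
  2: 1, 3, 5, 6
  3: 1, 2, 5, 6
  4: 1, 5
  5: 1, 2, 3, 4
  6: 1, 2, 3

Step 2: Run BFS/DFS from vertex 1:
  Visited: {1, 2, 3, 4, 5, 6}
  Reached 6 of 6 vertices

Step 3: All 6 vertices reached from vertex 1, so the graph is connected.
Answer: Yes, the graph is connected.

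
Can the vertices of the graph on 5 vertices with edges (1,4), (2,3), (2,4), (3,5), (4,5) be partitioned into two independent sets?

Step 1: Attempt 2-coloring using BFS:
  Start at vertex 1, assign color 0
  Color vertex 4 with color 1 (neighbor of 1)
  Color vertex 2 with color 0 (neighbor of 4)
  Color vertex 5 with color 0 (neighbor of 4)
  Color vertex 3 with color 1 (neighbor of 2)

Step 2: 2-coloring succeeded. No conflicts found.
  Set A (color 0): {1, 2, 5}
  Set B (color 1): {3, 4}

The graph is bipartite with partition {1, 2, 5}, {3, 4}.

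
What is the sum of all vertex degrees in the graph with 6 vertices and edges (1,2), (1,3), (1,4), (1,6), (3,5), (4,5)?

Step 1: Count edges incident to each vertex:
  deg(1) = 4 (neighbors: 2, 3, 4, 6)
  deg(2) = 1 (neighbors: 1)
  deg(3) = 2 (neighbors: 1, 5)
  deg(4) = 2 (neighbors: 1, 5)
  deg(5) = 2 (neighbors: 3, 4)
  deg(6) = 1 (neighbors: 1)

Step 2: Sum all degrees:
  4 + 1 + 2 + 2 + 2 + 1 = 12

Verification: sum of degrees = 2 * |E| = 2 * 6 = 12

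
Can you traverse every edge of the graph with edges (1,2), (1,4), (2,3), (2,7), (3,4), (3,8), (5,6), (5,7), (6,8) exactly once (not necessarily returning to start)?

Step 1: Find the degree of each vertex:
  deg(1) = 2
  deg(2) = 3
  deg(3) = 3
  deg(4) = 2
  deg(5) = 2
  deg(6) = 2
  deg(7) = 2
  deg(8) = 2

Step 2: Count vertices with odd degree:
  Odd-degree vertices: 2, 3 (2 total)

Step 3: Apply Euler's theorem:
  - Eulerian circuit exists iff graph is connected and all vertices have even degree
  - Eulerian path exists iff graph is connected and has 0 or 2 odd-degree vertices

Graph is connected with exactly 2 odd-degree vertices (2, 3).
Eulerian path exists (starting and ending at the odd-degree vertices), but no Eulerian circuit.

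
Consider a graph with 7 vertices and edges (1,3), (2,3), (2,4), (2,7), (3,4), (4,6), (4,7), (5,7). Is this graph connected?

Step 1: Build adjacency list from edges:
  1: 3
  2: 3, 4, 7
  3: 1, 2, 4
  4: 2, 3, 6, 7
  5: 7
  6: 4
  7: 2, 4, 5

Step 2: Run BFS/DFS from vertex 1:
  Visited: {1, 3, 2, 4, 7, 6, 5}
  Reached 7 of 7 vertices

Step 3: All 7 vertices reached from vertex 1, so the graph is connected.
Answer: Yes, the graph is connected.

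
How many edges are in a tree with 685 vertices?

A tree on n vertices always has exactly n - 1 edges.
For n = 685: edges = 685 - 1 = 684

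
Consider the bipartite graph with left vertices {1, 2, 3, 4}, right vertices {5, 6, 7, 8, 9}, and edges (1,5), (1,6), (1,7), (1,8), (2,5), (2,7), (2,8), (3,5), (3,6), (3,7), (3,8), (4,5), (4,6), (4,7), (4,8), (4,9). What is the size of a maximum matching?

Step 1: List the neighbors of each left vertex:
  1: 5, 6, 7, 8
  2: 5, 7, 8
  3: 5, 6, 7, 8
  4: 5, 6, 7, 8, 9

Step 2: Greedily match left vertices, then look for augmenting paths:
  Match 1 -- 5
  Match 2 -- 7
  Match 3 -- 6
  Match 4 -- 8
  No augmenting path remains.

Step 3: Verify this is maximum:
  Matching size 4 = min(|L|, |R|) = min(4, 5), which is an upper bound, so this matching is maximum.

Maximum matching: {(1,5), (2,7), (3,6), (4,8)}
Size: 4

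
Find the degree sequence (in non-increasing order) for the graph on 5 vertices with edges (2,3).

Step 1: Count edges incident to each vertex:
  deg(1) = 0 (neighbors: none)
  deg(2) = 1 (neighbors: 3)
  deg(3) = 1 (neighbors: 2)
  deg(4) = 0 (neighbors: none)
  deg(5) = 0 (neighbors: none)

Step 2: Sort degrees in non-increasing order:
  Degrees: [0, 1, 1, 0, 0] -> sorted: [1, 1, 0, 0, 0]

Degree sequence: [1, 1, 0, 0, 0]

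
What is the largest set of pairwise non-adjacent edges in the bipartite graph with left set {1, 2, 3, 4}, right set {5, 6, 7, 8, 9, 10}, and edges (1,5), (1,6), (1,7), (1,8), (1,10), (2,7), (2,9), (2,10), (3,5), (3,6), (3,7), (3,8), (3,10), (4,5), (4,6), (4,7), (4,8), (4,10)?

Step 1: List the neighbors of each left vertex:
  1: 5, 6, 7, 8, 10
  2: 7, 9, 10
  3: 5, 6, 7, 8, 10
  4: 5, 6, 7, 8, 10

Step 2: Greedily match left vertices, then look for augmenting paths:
  Match 1 -- 5
  Match 2 -- 7
  Match 3 -- 6
  Match 4 -- 8
  No augmenting path remains.

Step 3: Verify this is maximum:
  Matching size 4 = min(|L|, |R|) = min(4, 6), which is an upper bound, so this matching is maximum.

Maximum matching: {(1,5), (2,7), (3,6), (4,8)}
Size: 4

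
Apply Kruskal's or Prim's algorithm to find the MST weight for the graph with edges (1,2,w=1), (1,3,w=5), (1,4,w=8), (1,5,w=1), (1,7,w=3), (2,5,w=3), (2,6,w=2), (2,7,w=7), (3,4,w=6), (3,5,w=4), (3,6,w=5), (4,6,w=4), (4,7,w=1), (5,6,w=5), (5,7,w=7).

Apply Kruskal's algorithm (sort edges by weight, add if no cycle):

Sorted edges by weight:
  (1,5) w=1
  (1,2) w=1
  (4,7) w=1
  (2,6) w=2
  (1,7) w=3
  (2,5) w=3
  (3,5) w=4
  (4,6) w=4
  (1,3) w=5
  (3,6) w=5
  (5,6) w=5
  (3,4) w=6
  (2,7) w=7
  (5,7) w=7
  (1,4) w=8

Add edge (1,5) w=1 -- no cycle. Running total: 1
Add edge (1,2) w=1 -- no cycle. Running total: 2
Add edge (4,7) w=1 -- no cycle. Running total: 3
Add edge (2,6) w=2 -- no cycle. Running total: 5
Add edge (1,7) w=3 -- no cycle. Running total: 8
Skip edge (2,5) w=3 -- would create cycle
Add edge (3,5) w=4 -- no cycle. Running total: 12

MST edges: (1,5,w=1), (1,2,w=1), (4,7,w=1), (2,6,w=2), (1,7,w=3), (3,5,w=4)
Total MST weight: 1 + 1 + 1 + 2 + 3 + 4 = 12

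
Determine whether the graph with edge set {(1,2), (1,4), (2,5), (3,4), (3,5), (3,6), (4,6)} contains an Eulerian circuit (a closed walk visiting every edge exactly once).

Step 1: Find the degree of each vertex:
  deg(1) = 2
  deg(2) = 2
  deg(3) = 3
  deg(4) = 3
  deg(5) = 2
  deg(6) = 2

Step 2: Count vertices with odd degree:
  Odd-degree vertices: 3, 4 (2 total)

Step 3: Apply Euler's theorem:
  - Eulerian circuit exists iff graph is connected and all vertices have even degree
  - Eulerian path exists iff graph is connected and has 0 or 2 odd-degree vertices

Graph is connected with exactly 2 odd-degree vertices (3, 4).
Eulerian path exists (starting and ending at the odd-degree vertices), but no Eulerian circuit.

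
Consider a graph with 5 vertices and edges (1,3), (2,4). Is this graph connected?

Step 1: Build adjacency list from edges:
  1: 3
  2: 4
  3: 1
  4: 2
  5: (none)

Step 2: Run BFS/DFS from vertex 1:
  Visited: {1, 3}
  Reached 2 of 5 vertices

Step 3: Only 2 of 5 vertices reached. Graph is disconnected.
Connected components: {1, 3}, {2, 4}, {5}
Answer: No, the graph is not connected (3 components).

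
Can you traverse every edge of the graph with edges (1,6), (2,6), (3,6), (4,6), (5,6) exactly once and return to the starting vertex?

Step 1: Find the degree of each vertex:
  deg(1) = 1
  deg(2) = 1
  deg(3) = 1
  deg(4) = 1
  deg(5) = 1
  deg(6) = 5

Step 2: Count vertices with odd degree:
  Odd-degree vertices: 1, 2, 3, 4, 5, 6 (6 total)

Step 3: Apply Euler's theorem:
  - Eulerian circuit exists iff graph is connected and all vertices have even degree
  - Eulerian path exists iff graph is connected and has 0 or 2 odd-degree vertices

Graph has 6 odd-degree vertices (need 0 or 2).
Neither Eulerian path nor Eulerian circuit exists.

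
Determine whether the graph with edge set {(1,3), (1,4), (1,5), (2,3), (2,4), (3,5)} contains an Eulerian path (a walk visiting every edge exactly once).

Step 1: Find the degree of each vertex:
  deg(1) = 3
  deg(2) = 2
  deg(3) = 3
  deg(4) = 2
  deg(5) = 2

Step 2: Count vertices with odd degree:
  Odd-degree vertices: 1, 3 (2 total)

Step 3: Apply Euler's theorem:
  - Eulerian circuit exists iff graph is connected and all vertices have even degree
  - Eulerian path exists iff graph is connected and has 0 or 2 odd-degree vertices

Graph is connected with exactly 2 odd-degree vertices (1, 3).
Eulerian path exists (starting and ending at the odd-degree vertices), but no Eulerian circuit.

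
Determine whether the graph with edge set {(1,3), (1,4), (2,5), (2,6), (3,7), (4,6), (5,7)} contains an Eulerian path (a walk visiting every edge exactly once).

Step 1: Find the degree of each vertex:
  deg(1) = 2
  deg(2) = 2
  deg(3) = 2
  deg(4) = 2
  deg(5) = 2
  deg(6) = 2
  deg(7) = 2

Step 2: Count vertices with odd degree:
  All vertices have even degree (0 odd-degree vertices)

Step 3: Apply Euler's theorem:
  - Eulerian circuit exists iff graph is connected and all vertices have even degree
  - Eulerian path exists iff graph is connected and has 0 or 2 odd-degree vertices

Graph is connected with 0 odd-degree vertices.
Both Eulerian circuit and Eulerian path exist.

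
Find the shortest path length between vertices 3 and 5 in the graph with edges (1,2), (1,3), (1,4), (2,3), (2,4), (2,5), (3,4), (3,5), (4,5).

Step 1: Build adjacency list:
  1: 2, 3, 4
  2: 1, 3, 4, 5
  3: 1, 2, 4, 5
  4: 1, 2, 3, 5
  5: 2, 3, 4

Step 2: BFS from vertex 3 to find shortest path to 5:
  vertex 1 reached at distance 1
  vertex 2 reached at distance 1
  vertex 4 reached at distance 1
  vertex 5 reached at distance 1

Step 3: Shortest path: 3 -> 5
Path length: 1 edge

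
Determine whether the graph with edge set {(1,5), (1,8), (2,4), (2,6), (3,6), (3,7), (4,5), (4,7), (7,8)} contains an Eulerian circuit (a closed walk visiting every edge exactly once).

Step 1: Find the degree of each vertex:
  deg(1) = 2
  deg(2) = 2
  deg(3) = 2
  deg(4) = 3
  deg(5) = 2
  deg(6) = 2
  deg(7) = 3
  deg(8) = 2

Step 2: Count vertices with odd degree:
  Odd-degree vertices: 4, 7 (2 total)

Step 3: Apply Euler's theorem:
  - Eulerian circuit exists iff graph is connected and all vertices have even degree
  - Eulerian path exists iff graph is connected and has 0 or 2 odd-degree vertices

Graph is connected with exactly 2 odd-degree vertices (4, 7).
Eulerian path exists (starting and ending at the odd-degree vertices), but no Eulerian circuit.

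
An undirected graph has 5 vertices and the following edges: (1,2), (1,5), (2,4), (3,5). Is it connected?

Step 1: Build adjacency list from edges:
  1: 2, 5
  2: 1, 4
  3: 5
  4: 2
  5: 1, 3

Step 2: Run BFS/DFS from vertex 1:
  Visited: {1, 2, 5, 4, 3}
  Reached 5 of 5 vertices

Step 3: All 5 vertices reached from vertex 1, so the graph is connected.
Answer: Yes, the graph is connected.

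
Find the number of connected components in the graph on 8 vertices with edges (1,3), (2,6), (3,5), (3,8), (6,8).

Step 1: Build adjacency list from edges:
  1: 3
  2: 6
  3: 1, 5, 8
  4: (none)
  5: 3
  6: 2, 8
  7: (none)
  8: 3, 6

Step 2: Run BFS/DFS from vertex 1:
  Visited: {1, 3, 5, 8, 6, 2}
  Reached 6 of 8 vertices

Step 3: Only 6 of 8 vertices reached. Graph is disconnected.
Connected components: {1, 2, 3, 5, 6, 8}, {4}, {7}
Number of connected components: 3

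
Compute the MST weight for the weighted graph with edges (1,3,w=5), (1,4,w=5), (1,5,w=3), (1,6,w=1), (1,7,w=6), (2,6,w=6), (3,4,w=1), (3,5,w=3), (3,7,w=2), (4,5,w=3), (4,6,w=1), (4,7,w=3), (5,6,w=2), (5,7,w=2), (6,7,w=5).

Apply Kruskal's algorithm (sort edges by weight, add if no cycle):

Sorted edges by weight:
  (1,6) w=1
  (3,4) w=1
  (4,6) w=1
  (3,7) w=2
  (5,6) w=2
  (5,7) w=2
  (1,5) w=3
  (3,5) w=3
  (4,7) w=3
  (4,5) w=3
  (1,3) w=5
  (1,4) w=5
  (6,7) w=5
  (1,7) w=6
  (2,6) w=6

Add edge (1,6) w=1 -- no cycle. Running total: 1
Add edge (3,4) w=1 -- no cycle. Running total: 2
Add edge (4,6) w=1 -- no cycle. Running total: 3
Add edge (3,7) w=2 -- no cycle. Running total: 5
Add edge (5,6) w=2 -- no cycle. Running total: 7
Skip edge (5,7) w=2 -- would create cycle
Skip edge (1,5) w=3 -- would create cycle
Skip edge (3,5) w=3 -- would create cycle
Skip edge (4,7) w=3 -- would create cycle
Skip edge (4,5) w=3 -- would create cycle
Skip edge (1,3) w=5 -- would create cycle
Skip edge (1,4) w=5 -- would create cycle
Skip edge (6,7) w=5 -- would create cycle
Skip edge (1,7) w=6 -- would create cycle
Add edge (2,6) w=6 -- no cycle. Running total: 13

MST edges: (1,6,w=1), (3,4,w=1), (4,6,w=1), (3,7,w=2), (5,6,w=2), (2,6,w=6)
Total MST weight: 1 + 1 + 1 + 2 + 2 + 6 = 13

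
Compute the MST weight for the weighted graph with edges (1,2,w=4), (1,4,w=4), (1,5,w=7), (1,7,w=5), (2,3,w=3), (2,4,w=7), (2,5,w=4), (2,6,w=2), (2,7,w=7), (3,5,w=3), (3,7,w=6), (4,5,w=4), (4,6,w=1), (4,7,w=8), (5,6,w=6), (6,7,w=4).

Apply Kruskal's algorithm (sort edges by weight, add if no cycle):

Sorted edges by weight:
  (4,6) w=1
  (2,6) w=2
  (2,3) w=3
  (3,5) w=3
  (1,2) w=4
  (1,4) w=4
  (2,5) w=4
  (4,5) w=4
  (6,7) w=4
  (1,7) w=5
  (3,7) w=6
  (5,6) w=6
  (1,5) w=7
  (2,4) w=7
  (2,7) w=7
  (4,7) w=8

Add edge (4,6) w=1 -- no cycle. Running total: 1
Add edge (2,6) w=2 -- no cycle. Running total: 3
Add edge (2,3) w=3 -- no cycle. Running total: 6
Add edge (3,5) w=3 -- no cycle. Running total: 9
Add edge (1,2) w=4 -- no cycle. Running total: 13
Skip edge (1,4) w=4 -- would create cycle
Skip edge (2,5) w=4 -- would create cycle
Skip edge (4,5) w=4 -- would create cycle
Add edge (6,7) w=4 -- no cycle. Running total: 17

MST edges: (4,6,w=1), (2,6,w=2), (2,3,w=3), (3,5,w=3), (1,2,w=4), (6,7,w=4)
Total MST weight: 1 + 2 + 3 + 3 + 4 + 4 = 17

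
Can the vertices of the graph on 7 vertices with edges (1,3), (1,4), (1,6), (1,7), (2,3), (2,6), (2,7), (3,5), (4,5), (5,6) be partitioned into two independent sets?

Step 1: Attempt 2-coloring using BFS:
  Start at vertex 1, assign color 0
  Color vertex 3 with color 1 (neighbor of 1)
  Color vertex 4 with color 1 (neighbor of 1)
  Color vertex 6 with color 1 (neighbor of 1)
  Color vertex 7 with color 1 (neighbor of 1)
  Color vertex 2 with color 0 (neighbor of 3)
  Color vertex 5 with color 0 (neighbor of 3)

Step 2: 2-coloring succeeded. No conflicts found.
  Set A (color 0): {1, 2, 5}
  Set B (color 1): {3, 4, 6, 7}

The graph is bipartite with partition {1, 2, 5}, {3, 4, 6, 7}.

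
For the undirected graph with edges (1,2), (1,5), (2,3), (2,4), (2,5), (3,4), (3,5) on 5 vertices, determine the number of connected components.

Step 1: Build adjacency list from edges:
  1: 2, 5
  2: 1, 3, 4, 5
  3: 2, 4, 5
  4: 2, 3
  5: 1, 2, 3

Step 2: Run BFS/DFS from vertex 1:
  Visited: {1, 2, 5, 3, 4}
  Reached 5 of 5 vertices

Step 3: All 5 vertices reached from vertex 1, so the graph is connected.
Number of connected components: 1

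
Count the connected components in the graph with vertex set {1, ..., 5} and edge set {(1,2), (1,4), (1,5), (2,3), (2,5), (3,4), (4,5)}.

Step 1: Build adjacency list from edges:
  1: 2, 4, 5
  2: 1, 3, 5
  3: 2, 4
  4: 1, 3, 5
  5: 1, 2, 4

Step 2: Run BFS/DFS from vertex 1:
  Visited: {1, 2, 4, 5, 3}
  Reached 5 of 5 vertices

Step 3: All 5 vertices reached from vertex 1, so the graph is connected.
Number of connected components: 1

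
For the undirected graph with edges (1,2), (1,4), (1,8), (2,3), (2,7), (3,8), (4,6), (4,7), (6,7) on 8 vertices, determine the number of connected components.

Step 1: Build adjacency list from edges:
  1: 2, 4, 8
  2: 1, 3, 7
  3: 2, 8
  4: 1, 6, 7
  5: (none)
  6: 4, 7
  7: 2, 4, 6
  8: 1, 3

Step 2: Run BFS/DFS from vertex 1:
  Visited: {1, 2, 4, 8, 3, 7, 6}
  Reached 7 of 8 vertices

Step 3: Only 7 of 8 vertices reached. Graph is disconnected.
Connected components: {1, 2, 3, 4, 6, 7, 8}, {5}
Number of connected components: 2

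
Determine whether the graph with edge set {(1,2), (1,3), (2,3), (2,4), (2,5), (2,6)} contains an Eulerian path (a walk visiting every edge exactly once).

Step 1: Find the degree of each vertex:
  deg(1) = 2
  deg(2) = 5
  deg(3) = 2
  deg(4) = 1
  deg(5) = 1
  deg(6) = 1

Step 2: Count vertices with odd degree:
  Odd-degree vertices: 2, 4, 5, 6 (4 total)

Step 3: Apply Euler's theorem:
  - Eulerian circuit exists iff graph is connected and all vertices have even degree
  - Eulerian path exists iff graph is connected and has 0 or 2 odd-degree vertices

Graph has 4 odd-degree vertices (need 0 or 2).
Neither Eulerian path nor Eulerian circuit exists.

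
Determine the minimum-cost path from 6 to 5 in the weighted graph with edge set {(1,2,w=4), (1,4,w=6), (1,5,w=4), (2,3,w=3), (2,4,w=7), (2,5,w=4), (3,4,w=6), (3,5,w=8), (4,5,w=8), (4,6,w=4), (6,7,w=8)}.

Step 1: Build adjacency list with weights:
  1: 2(w=4), 4(w=6), 5(w=4)
  2: 1(w=4), 3(w=3), 4(w=7), 5(w=4)
  3: 2(w=3), 4(w=6), 5(w=8)
  4: 1(w=6), 2(w=7), 3(w=6), 5(w=8), 6(w=4)
  5: 1(w=4), 2(w=4), 3(w=8), 4(w=8)
  6: 4(w=4), 7(w=8)
  7: 6(w=8)

Step 2: Apply Dijkstra's algorithm from vertex 6:
  Visit vertex 6 (distance=0)
    Update dist[4] = 4
    Update dist[7] = 8
  Visit vertex 4 (distance=4)
    Update dist[1] = 10
    Update dist[2] = 11
    Update dist[3] = 10
    Update dist[5] = 12
  Visit vertex 7 (distance=8)
  Visit vertex 1 (distance=10)
  Visit vertex 3 (distance=10)
  Visit vertex 2 (distance=11)
  Visit vertex 5 (distance=12)

Step 3: Shortest path: 6 -> 4 -> 5
Total weight: 4 + 8 = 12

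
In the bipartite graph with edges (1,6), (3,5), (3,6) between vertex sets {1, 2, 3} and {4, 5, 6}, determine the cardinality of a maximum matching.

Step 1: List the neighbors of each left vertex:
  1: 6
  2: (none)
  3: 5, 6

Step 2: Greedily match left vertices, then look for augmenting paths:
  Match 1 -- 6
  Match 3 -- 5
  No augmenting path remains.

Step 3: Verify this is maximum:
  Matching has size 2. The vertex set {1, 3} covers every edge and has size 2; any matching has at most one edge per cover vertex, so 2 is maximum (König's theorem).

Maximum matching: {(1,6), (3,5)}
Size: 2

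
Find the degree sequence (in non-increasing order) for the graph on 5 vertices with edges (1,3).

Step 1: Count edges incident to each vertex:
  deg(1) = 1 (neighbors: 3)
  deg(2) = 0 (neighbors: none)
  deg(3) = 1 (neighbors: 1)
  deg(4) = 0 (neighbors: none)
  deg(5) = 0 (neighbors: none)

Step 2: Sort degrees in non-increasing order:
  Degrees: [1, 0, 1, 0, 0] -> sorted: [1, 1, 0, 0, 0]

Degree sequence: [1, 1, 0, 0, 0]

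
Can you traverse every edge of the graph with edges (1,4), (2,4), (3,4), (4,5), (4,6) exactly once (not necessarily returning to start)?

Step 1: Find the degree of each vertex:
  deg(1) = 1
  deg(2) = 1
  deg(3) = 1
  deg(4) = 5
  deg(5) = 1
  deg(6) = 1

Step 2: Count vertices with odd degree:
  Odd-degree vertices: 1, 2, 3, 4, 5, 6 (6 total)

Step 3: Apply Euler's theorem:
  - Eulerian circuit exists iff graph is connected and all vertices have even degree
  - Eulerian path exists iff graph is connected and has 0 or 2 odd-degree vertices

Graph has 6 odd-degree vertices (need 0 or 2).
Neither Eulerian path nor Eulerian circuit exists.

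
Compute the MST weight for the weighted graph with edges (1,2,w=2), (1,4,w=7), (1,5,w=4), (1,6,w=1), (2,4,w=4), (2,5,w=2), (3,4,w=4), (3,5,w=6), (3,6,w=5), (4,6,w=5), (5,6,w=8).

Apply Kruskal's algorithm (sort edges by weight, add if no cycle):

Sorted edges by weight:
  (1,6) w=1
  (1,2) w=2
  (2,5) w=2
  (1,5) w=4
  (2,4) w=4
  (3,4) w=4
  (3,6) w=5
  (4,6) w=5
  (3,5) w=6
  (1,4) w=7
  (5,6) w=8

Add edge (1,6) w=1 -- no cycle. Running total: 1
Add edge (1,2) w=2 -- no cycle. Running total: 3
Add edge (2,5) w=2 -- no cycle. Running total: 5
Skip edge (1,5) w=4 -- would create cycle
Add edge (2,4) w=4 -- no cycle. Running total: 9
Add edge (3,4) w=4 -- no cycle. Running total: 13

MST edges: (1,6,w=1), (1,2,w=2), (2,5,w=2), (2,4,w=4), (3,4,w=4)
Total MST weight: 1 + 2 + 2 + 4 + 4 = 13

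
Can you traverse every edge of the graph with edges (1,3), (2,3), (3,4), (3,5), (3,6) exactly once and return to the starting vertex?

Step 1: Find the degree of each vertex:
  deg(1) = 1
  deg(2) = 1
  deg(3) = 5
  deg(4) = 1
  deg(5) = 1
  deg(6) = 1

Step 2: Count vertices with odd degree:
  Odd-degree vertices: 1, 2, 3, 4, 5, 6 (6 total)

Step 3: Apply Euler's theorem:
  - Eulerian circuit exists iff graph is connected and all vertices have even degree
  - Eulerian path exists iff graph is connected and has 0 or 2 odd-degree vertices

Graph has 6 odd-degree vertices (need 0 or 2).
Neither Eulerian path nor Eulerian circuit exists.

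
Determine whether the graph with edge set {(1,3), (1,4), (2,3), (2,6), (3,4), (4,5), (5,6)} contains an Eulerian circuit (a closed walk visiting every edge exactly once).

Step 1: Find the degree of each vertex:
  deg(1) = 2
  deg(2) = 2
  deg(3) = 3
  deg(4) = 3
  deg(5) = 2
  deg(6) = 2

Step 2: Count vertices with odd degree:
  Odd-degree vertices: 3, 4 (2 total)

Step 3: Apply Euler's theorem:
  - Eulerian circuit exists iff graph is connected and all vertices have even degree
  - Eulerian path exists iff graph is connected and has 0 or 2 odd-degree vertices

Graph is connected with exactly 2 odd-degree vertices (3, 4).
Eulerian path exists (starting and ending at the odd-degree vertices), but no Eulerian circuit.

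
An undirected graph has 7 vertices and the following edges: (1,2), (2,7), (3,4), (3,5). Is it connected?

Step 1: Build adjacency list from edges:
  1: 2
  2: 1, 7
  3: 4, 5
  4: 3
  5: 3
  6: (none)
  7: 2

Step 2: Run BFS/DFS from vertex 1:
  Visited: {1, 2, 7}
  Reached 3 of 7 vertices

Step 3: Only 3 of 7 vertices reached. Graph is disconnected.
Connected components: {1, 2, 7}, {3, 4, 5}, {6}
Answer: No, the graph is not connected (3 components).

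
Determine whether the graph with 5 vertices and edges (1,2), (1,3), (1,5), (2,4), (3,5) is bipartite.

Step 1: Attempt 2-coloring using BFS:
  Start at vertex 1, assign color 0
  Color vertex 2 with color 1 (neighbor of 1)
  Color vertex 3 with color 1 (neighbor of 1)
  Color vertex 5 with color 1 (neighbor of 1)
  Color vertex 4 with color 0 (neighbor of 2)

Step 2: Conflict found! Vertices 3 and 5 are adjacent but have the same color.
This means the graph contains an odd cycle.

The graph is NOT bipartite.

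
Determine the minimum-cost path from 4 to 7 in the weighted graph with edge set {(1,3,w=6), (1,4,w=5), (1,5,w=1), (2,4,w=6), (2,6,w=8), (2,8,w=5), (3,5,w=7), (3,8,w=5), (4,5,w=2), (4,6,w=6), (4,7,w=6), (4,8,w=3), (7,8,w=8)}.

Step 1: Build adjacency list with weights:
  1: 3(w=6), 4(w=5), 5(w=1)
  2: 4(w=6), 6(w=8), 8(w=5)
  3: 1(w=6), 5(w=7), 8(w=5)
  4: 1(w=5), 2(w=6), 5(w=2), 6(w=6), 7(w=6), 8(w=3)
  5: 1(w=1), 3(w=7), 4(w=2)
  6: 2(w=8), 4(w=6)
  7: 4(w=6), 8(w=8)
  8: 2(w=5), 3(w=5), 4(w=3), 7(w=8)

Step 2: Apply Dijkstra's algorithm from vertex 4:
  Visit vertex 4 (distance=0)
    Update dist[1] = 5
    Update dist[2] = 6
    Update dist[5] = 2
    Update dist[6] = 6
    Update dist[7] = 6
    Update dist[8] = 3
  Visit vertex 5 (distance=2)
    Update dist[1] = 3
    Update dist[3] = 9
  Visit vertex 1 (distance=3)
  Visit vertex 8 (distance=3)
    Update dist[3] = 8
  Visit vertex 2 (distance=6)
  Visit vertex 6 (distance=6)
  Visit vertex 7 (distance=6)

Step 3: Shortest path: 4 -> 7
Total weight: 6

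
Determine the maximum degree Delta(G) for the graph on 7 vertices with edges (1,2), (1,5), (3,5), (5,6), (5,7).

Step 1: Count edges incident to each vertex:
  deg(1) = 2 (neighbors: 2, 5)
  deg(2) = 1 (neighbors: 1)
  deg(3) = 1 (neighbors: 5)
  deg(4) = 0 (neighbors: none)
  deg(5) = 4 (neighbors: 1, 3, 6, 7)
  deg(6) = 1 (neighbors: 5)
  deg(7) = 1 (neighbors: 5)

Step 2: Find maximum:
  max(2, 1, 1, 0, 4, 1, 1) = 4 (vertex 5)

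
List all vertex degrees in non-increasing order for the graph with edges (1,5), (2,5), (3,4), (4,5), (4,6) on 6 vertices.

Step 1: Count edges incident to each vertex:
  deg(1) = 1 (neighbors: 5)
  deg(2) = 1 (neighbors: 5)
  deg(3) = 1 (neighbors: 4)
  deg(4) = 3 (neighbors: 3, 5, 6)
  deg(5) = 3 (neighbors: 1, 2, 4)
  deg(6) = 1 (neighbors: 4)

Step 2: Sort degrees in non-increasing order:
  Degrees: [1, 1, 1, 3, 3, 1] -> sorted: [3, 3, 1, 1, 1, 1]

Degree sequence: [3, 3, 1, 1, 1, 1]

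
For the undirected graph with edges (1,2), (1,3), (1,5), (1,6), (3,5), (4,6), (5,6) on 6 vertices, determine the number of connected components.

Step 1: Build adjacency list from edges:
  1: 2, 3, 5, 6
  2: 1
  3: 1, 5
  4: 6
  5: 1, 3, 6
  6: 1, 4, 5

Step 2: Run BFS/DFS from vertex 1:
  Visited: {1, 2, 3, 5, 6, 4}
  Reached 6 of 6 vertices

Step 3: All 6 vertices reached from vertex 1, so the graph is connected.
Number of connected components: 1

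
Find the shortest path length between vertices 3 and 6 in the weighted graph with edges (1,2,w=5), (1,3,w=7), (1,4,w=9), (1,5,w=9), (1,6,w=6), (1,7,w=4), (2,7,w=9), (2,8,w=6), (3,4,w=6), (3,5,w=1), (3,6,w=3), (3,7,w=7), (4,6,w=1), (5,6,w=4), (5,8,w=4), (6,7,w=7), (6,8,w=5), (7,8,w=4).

Step 1: Build adjacency list with weights:
  1: 2(w=5), 3(w=7), 4(w=9), 5(w=9), 6(w=6), 7(w=4)
  2: 1(w=5), 7(w=9), 8(w=6)
  3: 1(w=7), 4(w=6), 5(w=1), 6(w=3), 7(w=7)
  4: 1(w=9), 3(w=6), 6(w=1)
  5: 1(w=9), 3(w=1), 6(w=4), 8(w=4)
  6: 1(w=6), 3(w=3), 4(w=1), 5(w=4), 7(w=7), 8(w=5)
  7: 1(w=4), 2(w=9), 3(w=7), 6(w=7), 8(w=4)
  8: 2(w=6), 5(w=4), 6(w=5), 7(w=4)

Step 2: Apply Dijkstra's algorithm from vertex 3:
  Visit vertex 3 (distance=0)
    Update dist[1] = 7
    Update dist[4] = 6
    Update dist[5] = 1
    Update dist[6] = 3
    Update dist[7] = 7
  Visit vertex 5 (distance=1)
    Update dist[8] = 5
  Visit vertex 6 (distance=3)
    Update dist[4] = 4

Step 3: Shortest path: 3 -> 6
Total weight: 3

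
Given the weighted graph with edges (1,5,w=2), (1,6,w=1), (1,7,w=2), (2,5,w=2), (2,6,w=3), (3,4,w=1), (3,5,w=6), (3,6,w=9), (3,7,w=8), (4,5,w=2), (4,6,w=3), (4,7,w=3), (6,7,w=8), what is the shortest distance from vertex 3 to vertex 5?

Step 1: Build adjacency list with weights:
  1: 5(w=2), 6(w=1), 7(w=2)
  2: 5(w=2), 6(w=3)
  3: 4(w=1), 5(w=6), 6(w=9), 7(w=8)
  4: 3(w=1), 5(w=2), 6(w=3), 7(w=3)
  5: 1(w=2), 2(w=2), 3(w=6), 4(w=2)
  6: 1(w=1), 2(w=3), 3(w=9), 4(w=3), 7(w=8)
  7: 1(w=2), 3(w=8), 4(w=3), 6(w=8)

Step 2: Apply Dijkstra's algorithm from vertex 3:
  Visit vertex 3 (distance=0)
    Update dist[4] = 1
    Update dist[5] = 6
    Update dist[6] = 9
    Update dist[7] = 8
  Visit vertex 4 (distance=1)
    Update dist[5] = 3
    Update dist[6] = 4
    Update dist[7] = 4
  Visit vertex 5 (distance=3)
    Update dist[1] = 5
    Update dist[2] = 5

Step 3: Shortest path: 3 -> 4 -> 5
Total weight: 1 + 2 = 3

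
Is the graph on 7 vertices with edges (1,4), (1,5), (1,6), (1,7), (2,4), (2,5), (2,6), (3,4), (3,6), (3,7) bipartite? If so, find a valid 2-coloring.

Step 1: Attempt 2-coloring using BFS:
  Start at vertex 1, assign color 0
  Color vertex 4 with color 1 (neighbor of 1)
  Color vertex 5 with color 1 (neighbor of 1)
  Color vertex 6 with color 1 (neighbor of 1)
  Color vertex 7 with color 1 (neighbor of 1)
  Color vertex 2 with color 0 (neighbor of 4)
  Color vertex 3 with color 0 (neighbor of 4)

Step 2: 2-coloring succeeded. No conflicts found.
  Set A (color 0): {1, 2, 3}
  Set B (color 1): {4, 5, 6, 7}

The graph is bipartite with partition {1, 2, 3}, {4, 5, 6, 7}.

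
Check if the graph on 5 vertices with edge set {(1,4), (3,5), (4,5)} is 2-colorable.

Step 1: Attempt 2-coloring using BFS:
  Start at vertex 1, assign color 0
  Color vertex 4 with color 1 (neighbor of 1)
  Color vertex 5 with color 0 (neighbor of 4)
  Color vertex 3 with color 1 (neighbor of 5)
  Start new component at vertex 2, assign color 0

Step 2: 2-coloring succeeded. No conflicts found.
  Set A (color 0): {1, 2, 5}
  Set B (color 1): {3, 4}

The graph is bipartite with partition {1, 2, 5}, {3, 4}.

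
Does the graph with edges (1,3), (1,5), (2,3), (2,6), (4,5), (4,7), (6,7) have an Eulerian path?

Step 1: Find the degree of each vertex:
  deg(1) = 2
  deg(2) = 2
  deg(3) = 2
  deg(4) = 2
  deg(5) = 2
  deg(6) = 2
  deg(7) = 2

Step 2: Count vertices with odd degree:
  All vertices have even degree (0 odd-degree vertices)

Step 3: Apply Euler's theorem:
  - Eulerian circuit exists iff graph is connected and all vertices have even degree
  - Eulerian path exists iff graph is connected and has 0 or 2 odd-degree vertices

Graph is connected with 0 odd-degree vertices.
Both Eulerian circuit and Eulerian path exist.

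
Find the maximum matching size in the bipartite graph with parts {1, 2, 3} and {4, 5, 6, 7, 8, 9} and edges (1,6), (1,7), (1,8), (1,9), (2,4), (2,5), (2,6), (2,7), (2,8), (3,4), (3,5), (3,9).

Step 1: List the neighbors of each left vertex:
  1: 6, 7, 8, 9
  2: 4, 5, 6, 7, 8
  3: 4, 5, 9

Step 2: Greedily match left vertices, then look for augmenting paths:
  Match 1 -- 6
  Match 2 -- 4
  Match 3 -- 5
  No augmenting path remains.

Step 3: Verify this is maximum:
  Matching size 3 = min(|L|, |R|) = min(3, 6), which is an upper bound, so this matching is maximum.

Maximum matching: {(1,6), (2,4), (3,5)}
Size: 3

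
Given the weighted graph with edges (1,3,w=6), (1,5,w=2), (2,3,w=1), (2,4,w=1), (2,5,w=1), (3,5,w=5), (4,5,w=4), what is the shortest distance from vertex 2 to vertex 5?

Step 1: Build adjacency list with weights:
  1: 3(w=6), 5(w=2)
  2: 3(w=1), 4(w=1), 5(w=1)
  3: 1(w=6), 2(w=1), 5(w=5)
  4: 2(w=1), 5(w=4)
  5: 1(w=2), 2(w=1), 3(w=5), 4(w=4)

Step 2: Apply Dijkstra's algorithm from vertex 2:
  Visit vertex 2 (distance=0)
    Update dist[3] = 1
    Update dist[4] = 1
    Update dist[5] = 1
  Visit vertex 3 (distance=1)
    Update dist[1] = 7
  Visit vertex 4 (distance=1)
  Visit vertex 5 (distance=1)
    Update dist[1] = 3

Step 3: Shortest path: 2 -> 5
Total weight: 1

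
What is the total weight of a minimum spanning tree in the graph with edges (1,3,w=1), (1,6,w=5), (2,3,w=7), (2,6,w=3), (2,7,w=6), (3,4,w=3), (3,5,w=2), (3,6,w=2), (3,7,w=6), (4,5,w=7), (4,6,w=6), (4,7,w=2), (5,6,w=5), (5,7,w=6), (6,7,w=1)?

Apply Kruskal's algorithm (sort edges by weight, add if no cycle):

Sorted edges by weight:
  (1,3) w=1
  (6,7) w=1
  (3,6) w=2
  (3,5) w=2
  (4,7) w=2
  (2,6) w=3
  (3,4) w=3
  (1,6) w=5
  (5,6) w=5
  (2,7) w=6
  (3,7) w=6
  (4,6) w=6
  (5,7) w=6
  (2,3) w=7
  (4,5) w=7

Add edge (1,3) w=1 -- no cycle. Running total: 1
Add edge (6,7) w=1 -- no cycle. Running total: 2
Add edge (3,6) w=2 -- no cycle. Running total: 4
Add edge (3,5) w=2 -- no cycle. Running total: 6
Add edge (4,7) w=2 -- no cycle. Running total: 8
Add edge (2,6) w=3 -- no cycle. Running total: 11

MST edges: (1,3,w=1), (6,7,w=1), (3,6,w=2), (3,5,w=2), (4,7,w=2), (2,6,w=3)
Total MST weight: 1 + 1 + 2 + 2 + 2 + 3 = 11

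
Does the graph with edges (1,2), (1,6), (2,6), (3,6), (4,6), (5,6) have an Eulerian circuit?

Step 1: Find the degree of each vertex:
  deg(1) = 2
  deg(2) = 2
  deg(3) = 1
  deg(4) = 1
  deg(5) = 1
  deg(6) = 5

Step 2: Count vertices with odd degree:
  Odd-degree vertices: 3, 4, 5, 6 (4 total)

Step 3: Apply Euler's theorem:
  - Eulerian circuit exists iff graph is connected and all vertices have even degree
  - Eulerian path exists iff graph is connected and has 0 or 2 odd-degree vertices

Graph has 4 odd-degree vertices (need 0 or 2).
Neither Eulerian path nor Eulerian circuit exists.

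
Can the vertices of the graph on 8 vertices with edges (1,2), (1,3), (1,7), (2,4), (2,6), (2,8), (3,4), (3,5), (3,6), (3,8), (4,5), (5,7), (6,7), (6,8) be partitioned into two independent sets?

Step 1: Attempt 2-coloring using BFS:
  Start at vertex 1, assign color 0
  Color vertex 2 with color 1 (neighbor of 1)
  Color vertex 3 with color 1 (neighbor of 1)
  Color vertex 7 with color 1 (neighbor of 1)
  Color vertex 4 with color 0 (neighbor of 2)
  Color vertex 6 with color 0 (neighbor of 2)
  Color vertex 8 with color 0 (neighbor of 2)
  Color vertex 5 with color 0 (neighbor of 3)

Step 2: Conflict found! Vertices 4 and 5 are adjacent but have the same color.
This means the graph contains an odd cycle.

The graph is NOT bipartite.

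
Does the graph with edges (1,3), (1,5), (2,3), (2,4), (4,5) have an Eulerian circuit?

Step 1: Find the degree of each vertex:
  deg(1) = 2
  deg(2) = 2
  deg(3) = 2
  deg(4) = 2
  deg(5) = 2

Step 2: Count vertices with odd degree:
  All vertices have even degree (0 odd-degree vertices)

Step 3: Apply Euler's theorem:
  - Eulerian circuit exists iff graph is connected and all vertices have even degree
  - Eulerian path exists iff graph is connected and has 0 or 2 odd-degree vertices

Graph is connected with 0 odd-degree vertices.
Both Eulerian circuit and Eulerian path exist.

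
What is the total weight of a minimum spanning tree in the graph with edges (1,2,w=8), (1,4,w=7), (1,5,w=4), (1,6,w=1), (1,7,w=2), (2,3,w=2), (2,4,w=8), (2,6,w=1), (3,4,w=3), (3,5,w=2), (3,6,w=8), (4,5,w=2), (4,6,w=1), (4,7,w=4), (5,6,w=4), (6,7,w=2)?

Apply Kruskal's algorithm (sort edges by weight, add if no cycle):

Sorted edges by weight:
  (1,6) w=1
  (2,6) w=1
  (4,6) w=1
  (1,7) w=2
  (2,3) w=2
  (3,5) w=2
  (4,5) w=2
  (6,7) w=2
  (3,4) w=3
  (1,5) w=4
  (4,7) w=4
  (5,6) w=4
  (1,4) w=7
  (1,2) w=8
  (2,4) w=8
  (3,6) w=8

Add edge (1,6) w=1 -- no cycle. Running total: 1
Add edge (2,6) w=1 -- no cycle. Running total: 2
Add edge (4,6) w=1 -- no cycle. Running total: 3
Add edge (1,7) w=2 -- no cycle. Running total: 5
Add edge (2,3) w=2 -- no cycle. Running total: 7
Add edge (3,5) w=2 -- no cycle. Running total: 9

MST edges: (1,6,w=1), (2,6,w=1), (4,6,w=1), (1,7,w=2), (2,3,w=2), (3,5,w=2)
Total MST weight: 1 + 1 + 1 + 2 + 2 + 2 = 9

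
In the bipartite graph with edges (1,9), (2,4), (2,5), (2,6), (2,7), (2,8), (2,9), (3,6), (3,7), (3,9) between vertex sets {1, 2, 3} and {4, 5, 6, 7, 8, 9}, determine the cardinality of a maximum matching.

Step 1: List the neighbors of each left vertex:
  1: 9
  2: 4, 5, 6, 7, 8, 9
  3: 6, 7, 9

Step 2: Greedily match left vertices, then look for augmenting paths:
  Match 1 -- 9
  Match 2 -- 4
  Match 3 -- 6
  No augmenting path remains.

Step 3: Verify this is maximum:
  Matching size 3 = min(|L|, |R|) = min(3, 6), which is an upper bound, so this matching is maximum.

Maximum matching: {(1,9), (2,4), (3,6)}
Size: 3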